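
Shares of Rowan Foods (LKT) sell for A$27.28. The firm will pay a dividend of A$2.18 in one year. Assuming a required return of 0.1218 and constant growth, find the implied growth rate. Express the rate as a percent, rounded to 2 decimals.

From P₀ = D₁/(r − g), the implied growth is g = r − D₁/P₀.
g = 0.1218 − 2.18/27.28 = 0.1218 − 0.07991 = 0.04189

4.19%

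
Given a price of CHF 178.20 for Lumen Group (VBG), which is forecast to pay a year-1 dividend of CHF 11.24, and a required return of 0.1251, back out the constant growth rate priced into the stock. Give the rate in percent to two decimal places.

6.20%

From P₀ = D₁/(r − g), the implied growth is g = r − D₁/P₀.
g = 0.1251 − 11.24/178.20 = 0.1251 − 0.06308 = 0.06202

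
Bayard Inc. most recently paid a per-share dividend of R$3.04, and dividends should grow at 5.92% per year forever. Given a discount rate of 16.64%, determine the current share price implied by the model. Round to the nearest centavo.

R$30.04

Gordon growth model: P₀ = D₁/(r − g). D₁ = 3.04 × (1 + 0.0592) = 3.2200.
P₀ = 3.2200 / (0.1664 − 0.0592) = 3.2200 / 0.1072 = 30.0370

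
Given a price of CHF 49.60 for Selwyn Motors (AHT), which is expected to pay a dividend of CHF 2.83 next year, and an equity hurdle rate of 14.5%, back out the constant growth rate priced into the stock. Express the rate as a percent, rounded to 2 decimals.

8.79%

From P₀ = D₁/(r − g), the implied growth is g = r − D₁/P₀.
g = 0.145 − 2.83/49.60 = 0.145 − 0.05706 = 0.08794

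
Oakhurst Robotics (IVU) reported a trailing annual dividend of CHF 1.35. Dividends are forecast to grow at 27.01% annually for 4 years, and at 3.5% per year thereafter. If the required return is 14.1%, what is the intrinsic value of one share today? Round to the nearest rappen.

Two-stage DDM. Project D₁…D_4 at 0.2701, terminal growth 0.035, discount at r = 0.141.
D_1 = 1.7146
D_2 = 2.1778
D_3 = 2.7660
D_4 = 3.5131
Terminal value at t=4: TV = D_5/(r−g) = 3.6360/(0.141−0.035) = 34.3020
P₀ = 1.7146/(1+0.141)^1 + 2.1778/(1+0.141)^2 + 2.7660/(1+0.141)^3 + 3.5131/(1+0.141)^4 + 34.3020/(1+0.141)^4 = 27.3488

CHF 27.35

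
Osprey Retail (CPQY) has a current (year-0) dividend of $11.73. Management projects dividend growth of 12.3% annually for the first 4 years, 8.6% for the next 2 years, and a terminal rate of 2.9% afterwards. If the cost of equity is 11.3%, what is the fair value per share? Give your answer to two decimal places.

$213.21

Three-stage DDM. Project D₁…D_6; terminal Gordon value at t=6 with g = 0.029; discount at r = 0.113.
D_1 = 13.1728
D_2 = 14.7930
D_3 = 16.6126
D_4 = 18.6559
D_5 = 20.2603
D_6 = 22.0027
TV_6 = 22.6408/(0.113−0.029) = 269.5335
P₀ = Σ Dₜ/(1+r)ᵗ + TV_6/(1+r)^6 = 213.2091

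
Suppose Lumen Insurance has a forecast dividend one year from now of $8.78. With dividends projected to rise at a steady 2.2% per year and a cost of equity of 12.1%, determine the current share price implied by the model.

$88.69

Gordon growth model: P₀ = D₁/(r − g), with D₁ = 8.78 given directly.
P₀ = 8.7800 / (0.121 − 0.022) = 8.7800 / 0.099 = 88.6869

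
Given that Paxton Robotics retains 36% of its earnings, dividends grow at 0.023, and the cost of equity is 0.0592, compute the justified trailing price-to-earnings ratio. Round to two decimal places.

Payout ratio b = 1 − 0.36 = 0.64.
Justified trailing P/E = b(1+g)/(r−g) = 0.64×(1+0.023)/(0.0592−0.023) = 18.0862

18.09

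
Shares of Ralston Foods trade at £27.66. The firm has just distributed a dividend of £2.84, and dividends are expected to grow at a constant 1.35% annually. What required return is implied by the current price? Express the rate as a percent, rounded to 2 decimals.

11.76%

Rearranging the constant-growth DDM: r = D₁/P₀ + g.
D₁ = 2.84 × (1 + 0.0135) = 2.8783.
r = 2.8783 / 27.66 + 0.0135 = 0.10406 + 0.0135 = 0.11756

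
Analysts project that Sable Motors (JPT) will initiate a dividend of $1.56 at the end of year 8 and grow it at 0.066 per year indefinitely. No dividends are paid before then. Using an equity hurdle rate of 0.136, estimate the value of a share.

$9.13

Deferred-dividend DDM. At t=7 the remaining stream is a growing perpetuity with first payment D_8 = 1.56.
V_7 = D_8/(r−g) = 1.56/(0.136−0.066) = 22.2857
P₀ = V_7/(1+r)^7 = 22.2857/(1+0.136)^7 = 9.1281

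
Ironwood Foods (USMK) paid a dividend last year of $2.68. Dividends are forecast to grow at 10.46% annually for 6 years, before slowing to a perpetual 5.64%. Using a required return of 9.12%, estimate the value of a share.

$104.32

Two-stage DDM. Project D₁…D_6 at 0.1046, terminal growth 0.0564, discount at r = 0.0912.
D_1 = 2.9603
D_2 = 3.2700
D_3 = 3.6120
D_4 = 3.9898
D_5 = 4.4072
D_6 = 4.8682
Terminal value at t=6: TV = D_7/(r−g) = 5.1427/(0.0912−0.0564) = 147.7795
P₀ = 2.9603/(1+0.0912)^1 + 3.2700/(1+0.0912)^2 + 3.6120/(1+0.0912)^3 + 3.9898/(1+0.0912)^4 + 4.4072/(1+0.0912)^5 + 4.8682/(1+0.0912)^6 + 147.7795/(1+0.0912)^6 = 104.3217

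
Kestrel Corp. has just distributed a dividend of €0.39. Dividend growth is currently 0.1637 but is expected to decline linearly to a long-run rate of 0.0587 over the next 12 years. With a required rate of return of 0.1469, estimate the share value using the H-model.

H-model: P₀ = D₀[(1+g_L) + H(g_S−g_L)]/(r−g_L), with H = 12/2 = 6.
P₀ = 0.39 × [(1+0.0587) + 6×(0.1637−0.0587)] / (0.1469−0.0587)
   = 0.39 × 1.6887 / 0.0882 = 7.4670

€7.47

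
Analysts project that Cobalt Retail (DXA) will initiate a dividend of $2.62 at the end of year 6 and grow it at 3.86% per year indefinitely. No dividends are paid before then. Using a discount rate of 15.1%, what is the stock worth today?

$11.54

Deferred-dividend DDM. At t=5 the remaining stream is a growing perpetuity with first payment D_6 = 2.62.
V_5 = D_6/(r−g) = 2.62/(0.151−0.0386) = 23.3096
P₀ = V_5/(1+r)^5 = 23.3096/(1+0.151)^5 = 11.5387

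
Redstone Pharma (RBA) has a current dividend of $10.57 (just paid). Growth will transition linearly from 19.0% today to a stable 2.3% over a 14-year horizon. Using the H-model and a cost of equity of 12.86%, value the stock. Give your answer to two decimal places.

$219.41

H-model: P₀ = D₀[(1+g_L) + H(g_S−g_L)]/(r−g_L), with H = 14/2 = 7.
P₀ = 10.57 × [(1+0.023) + 7×(0.19−0.023)] / (0.1286−0.023)
   = 10.57 × 2.1920 / 0.1056 = 219.4076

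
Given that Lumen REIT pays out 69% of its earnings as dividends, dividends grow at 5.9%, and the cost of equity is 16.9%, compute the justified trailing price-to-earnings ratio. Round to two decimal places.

Justified trailing P/E = b(1+g)/(r−g) = 0.69×(1+0.059)/(0.169−0.059) = 6.6428

6.64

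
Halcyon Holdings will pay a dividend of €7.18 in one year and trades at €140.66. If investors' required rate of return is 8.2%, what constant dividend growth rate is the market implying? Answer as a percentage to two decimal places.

3.10%

From P₀ = D₁/(r − g), the implied growth is g = r − D₁/P₀.
g = 0.082 − 7.18/140.66 = 0.082 − 0.05105 = 0.03095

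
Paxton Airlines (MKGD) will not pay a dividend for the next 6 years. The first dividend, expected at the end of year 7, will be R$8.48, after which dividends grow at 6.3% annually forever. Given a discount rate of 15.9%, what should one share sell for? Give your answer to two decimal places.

Deferred-dividend DDM. At t=6 the remaining stream is a growing perpetuity with first payment D_7 = 8.48.
V_6 = D_7/(r−g) = 8.48/(0.159−0.063) = 88.3333
P₀ = V_6/(1+r)^6 = 88.3333/(1+0.159)^6 = 36.4438

R$36.44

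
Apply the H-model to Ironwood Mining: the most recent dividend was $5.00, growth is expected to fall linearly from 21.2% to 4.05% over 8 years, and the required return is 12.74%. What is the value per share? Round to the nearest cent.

$99.34

H-model: P₀ = D₀[(1+g_L) + H(g_S−g_L)]/(r−g_L), with H = 8/2 = 4.
P₀ = 5.00 × [(1+0.0405) + 4×(0.212−0.0405)] / (0.1274−0.0405)
   = 5.00 × 1.7265 / 0.0869 = 99.3383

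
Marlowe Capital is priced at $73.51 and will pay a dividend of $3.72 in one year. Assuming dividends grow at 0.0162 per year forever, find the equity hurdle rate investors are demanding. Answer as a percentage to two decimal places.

Rearranging the constant-growth DDM: r = D₁/P₀ + g.
r = 3.7200 / 73.51 + 0.0162 = 0.05061 + 0.0162 = 0.06681

6.68%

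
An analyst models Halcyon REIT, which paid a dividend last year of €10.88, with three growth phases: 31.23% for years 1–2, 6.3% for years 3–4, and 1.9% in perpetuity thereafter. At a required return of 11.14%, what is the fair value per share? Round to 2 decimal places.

Three-stage DDM. Project D₁…D_4; terminal Gordon value at t=4 with g = 0.019; discount at r = 0.1114.
D_1 = 14.2778
D_2 = 18.7368
D_3 = 19.9172
D_4 = 21.1720
TV_4 = 21.5743/(0.1114−0.019) = 233.4876
P₀ = Σ Dₜ/(1+r)ᵗ + TV_4/(1+r)^4 = 209.4325

€209.43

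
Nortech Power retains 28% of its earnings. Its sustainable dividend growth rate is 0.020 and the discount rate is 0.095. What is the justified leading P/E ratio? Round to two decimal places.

Payout ratio b = 1 − 0.28 = 0.72.
Justified leading P/E = b/(r−g) = 0.72/(0.095−0.02) = 9.6000

9.60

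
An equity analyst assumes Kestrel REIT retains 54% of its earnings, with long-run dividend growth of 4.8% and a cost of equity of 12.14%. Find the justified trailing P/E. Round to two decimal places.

Payout ratio b = 1 − 0.54 = 0.46.
Justified trailing P/E = b(1+g)/(r−g) = 0.46×(1+0.048)/(0.1214−0.048) = 6.5678

6.57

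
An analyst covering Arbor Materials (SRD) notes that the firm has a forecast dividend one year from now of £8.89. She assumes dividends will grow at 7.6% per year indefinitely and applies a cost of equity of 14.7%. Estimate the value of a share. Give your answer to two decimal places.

Gordon growth model: P₀ = D₁/(r − g), with D₁ = 8.89 given directly.
P₀ = 8.8900 / (0.147 − 0.076) = 8.8900 / 0.071 = 125.2113

£125.21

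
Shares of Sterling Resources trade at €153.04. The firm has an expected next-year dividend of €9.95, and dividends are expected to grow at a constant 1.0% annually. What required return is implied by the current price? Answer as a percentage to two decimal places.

Rearranging the constant-growth DDM: r = D₁/P₀ + g.
r = 9.9500 / 153.04 + 0.01 = 0.06502 + 0.01 = 0.07502

7.50%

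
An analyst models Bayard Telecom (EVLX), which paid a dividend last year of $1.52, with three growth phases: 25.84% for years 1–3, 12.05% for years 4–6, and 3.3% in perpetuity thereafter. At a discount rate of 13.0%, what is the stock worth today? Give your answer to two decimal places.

$33.67

Three-stage DDM. Project D₁…D_6; terminal Gordon value at t=6 with g = 0.033; discount at r = 0.13.
D_1 = 1.9128
D_2 = 2.4070
D_3 = 3.0290
D_4 = 3.3940
D_5 = 3.8030
D_6 = 4.2612
TV_6 = 4.4019/(0.13−0.033) = 45.3799
P₀ = Σ Dₜ/(1+r)ᵗ + TV_6/(1+r)^6 = 33.6663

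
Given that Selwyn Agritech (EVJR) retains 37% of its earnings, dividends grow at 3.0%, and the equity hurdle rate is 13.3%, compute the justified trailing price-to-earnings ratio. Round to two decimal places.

6.30

Payout ratio b = 1 − 0.37 = 0.63.
Justified trailing P/E = b(1+g)/(r−g) = 0.63×(1+0.03)/(0.133−0.03) = 6.3000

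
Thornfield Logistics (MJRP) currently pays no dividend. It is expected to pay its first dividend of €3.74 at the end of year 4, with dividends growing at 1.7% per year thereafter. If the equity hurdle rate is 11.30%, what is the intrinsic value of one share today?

Deferred-dividend DDM. At t=3 the remaining stream is a growing perpetuity with first payment D_4 = 3.74.
V_3 = D_4/(r−g) = 3.74/(0.113−0.017) = 38.9583
P₀ = V_3/(1+r)^3 = 38.9583/(1+0.113)^3 = 28.2563

€28.26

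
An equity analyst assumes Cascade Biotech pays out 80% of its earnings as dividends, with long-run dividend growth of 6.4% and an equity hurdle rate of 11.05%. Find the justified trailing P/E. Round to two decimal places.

18.31

Justified trailing P/E = b(1+g)/(r−g) = 0.80×(1+0.064)/(0.1105−0.064) = 18.3054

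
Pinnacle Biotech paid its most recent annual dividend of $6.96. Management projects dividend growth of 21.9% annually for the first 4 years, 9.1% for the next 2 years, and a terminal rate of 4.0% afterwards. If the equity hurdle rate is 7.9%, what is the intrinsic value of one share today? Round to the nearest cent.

$370.29

Three-stage DDM. Project D₁…D_6; terminal Gordon value at t=6 with g = 0.04; discount at r = 0.079.
D_1 = 8.4842
D_2 = 10.3423
D_3 = 12.6072
D_4 = 15.3682
D_5 = 16.7667
D_6 = 18.2925
TV_6 = 19.0242/(0.079−0.04) = 487.8006
P₀ = Σ Dₜ/(1+r)ᵗ + TV_6/(1+r)^6 = 370.2865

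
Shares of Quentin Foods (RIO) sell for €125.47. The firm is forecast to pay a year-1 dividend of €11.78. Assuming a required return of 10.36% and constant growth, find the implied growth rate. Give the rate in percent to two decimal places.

From P₀ = D₁/(r − g), the implied growth is g = r − D₁/P₀.
g = 0.1036 − 11.78/125.47 = 0.1036 − 0.09389 = 0.00971

0.97%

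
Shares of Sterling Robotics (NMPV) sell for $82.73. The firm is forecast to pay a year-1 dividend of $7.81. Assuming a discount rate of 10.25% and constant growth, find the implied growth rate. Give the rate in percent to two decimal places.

From P₀ = D₁/(r − g), the implied growth is g = r − D₁/P₀.
g = 0.1025 − 7.81/82.73 = 0.1025 − 0.09440 = 0.00810

0.81%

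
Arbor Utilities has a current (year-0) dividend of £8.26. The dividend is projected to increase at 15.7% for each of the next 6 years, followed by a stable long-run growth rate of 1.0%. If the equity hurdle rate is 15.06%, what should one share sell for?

£111.88

Two-stage DDM. Project D₁…D_6 at 0.157, terminal growth 0.01, discount at r = 0.1506.
D_1 = 9.5568
D_2 = 11.0572
D_3 = 12.7932
D_4 = 14.8018
D_5 = 17.1256
D_6 = 19.8144
Terminal value at t=6: TV = D_7/(r−g) = 20.0125/(0.1506−0.01) = 142.3365
P₀ = 9.5568/(1+0.1506)^1 + 11.0572/(1+0.1506)^2 + 12.7932/(1+0.1506)^3 + 14.8018/(1+0.1506)^4 + 17.1256/(1+0.1506)^5 + 19.8144/(1+0.1506)^6 + 142.3365/(1+0.1506)^6 = 111.8775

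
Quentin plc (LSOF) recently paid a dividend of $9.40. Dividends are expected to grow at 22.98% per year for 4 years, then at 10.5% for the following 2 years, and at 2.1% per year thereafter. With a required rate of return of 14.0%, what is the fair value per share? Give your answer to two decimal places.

$172.53

Three-stage DDM. Project D₁…D_6; terminal Gordon value at t=6 with g = 0.021; discount at r = 0.14.
D_1 = 11.5601
D_2 = 14.2166
D_3 = 17.4836
D_4 = 21.5014
D_5 = 23.7590
D_6 = 26.2537
TV_6 = 26.8050/(0.14−0.021) = 225.2523
P₀ = Σ Dₜ/(1+r)ᵗ + TV_6/(1+r)^6 = 172.5336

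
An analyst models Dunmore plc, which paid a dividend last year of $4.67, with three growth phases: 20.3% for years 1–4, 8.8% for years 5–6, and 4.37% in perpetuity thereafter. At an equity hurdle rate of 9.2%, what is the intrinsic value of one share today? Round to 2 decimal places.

Three-stage DDM. Project D₁…D_6; terminal Gordon value at t=6 with g = 0.0437; discount at r = 0.092.
D_1 = 5.6180
D_2 = 6.7585
D_3 = 8.1304
D_4 = 9.7809
D_5 = 10.6416
D_6 = 11.5781
TV_6 = 12.0841/(0.092−0.0437) = 250.1876
P₀ = Σ Dₜ/(1+r)ᵗ + TV_6/(1+r)^6 = 185.1627

$185.16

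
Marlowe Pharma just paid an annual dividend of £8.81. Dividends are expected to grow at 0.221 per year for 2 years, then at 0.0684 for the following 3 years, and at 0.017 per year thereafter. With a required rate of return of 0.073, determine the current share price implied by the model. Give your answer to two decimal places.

Three-stage DDM. Project D₁…D_5; terminal Gordon value at t=5 with g = 0.017; discount at r = 0.073.
D_1 = 10.7570
D_2 = 13.1343
D_3 = 14.0327
D_4 = 14.9925
D_5 = 16.0180
TV_5 = 16.2903/(0.073−0.017) = 290.8987
P₀ = Σ Dₜ/(1+r)ᵗ + TV_5/(1+r)^5 = 259.8879

£259.89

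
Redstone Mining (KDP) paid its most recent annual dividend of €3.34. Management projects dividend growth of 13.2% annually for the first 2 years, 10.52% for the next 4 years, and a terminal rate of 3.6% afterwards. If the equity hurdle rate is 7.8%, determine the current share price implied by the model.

€123.24

Three-stage DDM. Project D₁…D_6; terminal Gordon value at t=6 with g = 0.036; discount at r = 0.078.
D_1 = 3.7809
D_2 = 4.2800
D_3 = 4.7302
D_4 = 5.2278
D_5 = 5.7778
D_6 = 6.3856
TV_6 = 6.6155/(0.078−0.036) = 157.5119
P₀ = Σ Dₜ/(1+r)ᵗ + TV_6/(1+r)^6 = 123.2446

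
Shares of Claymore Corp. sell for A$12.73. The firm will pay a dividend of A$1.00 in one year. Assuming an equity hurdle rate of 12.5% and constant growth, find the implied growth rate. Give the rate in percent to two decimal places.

From P₀ = D₁/(r − g), the implied growth is g = r − D₁/P₀.
g = 0.125 − 1.00/12.73 = 0.125 − 0.07855 = 0.04645

4.64%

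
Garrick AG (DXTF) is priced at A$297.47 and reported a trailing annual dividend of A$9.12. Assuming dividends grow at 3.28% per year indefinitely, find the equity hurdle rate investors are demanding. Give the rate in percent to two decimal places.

Rearranging the constant-growth DDM: r = D₁/P₀ + g.
D₁ = 9.12 × (1 + 0.0328) = 9.4191.
r = 9.4191 / 297.47 + 0.0328 = 0.03166 + 0.0328 = 0.06446

6.45%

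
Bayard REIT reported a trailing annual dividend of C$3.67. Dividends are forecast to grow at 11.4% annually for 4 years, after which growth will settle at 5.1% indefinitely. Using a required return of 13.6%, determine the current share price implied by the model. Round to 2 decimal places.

C$55.95

Two-stage DDM. Project D₁…D_4 at 0.114, terminal growth 0.051, discount at r = 0.136.
D_1 = 4.0884
D_2 = 4.5545
D_3 = 5.0737
D_4 = 5.6521
Terminal value at t=4: TV = D_5/(r−g) = 5.9403/(0.136−0.051) = 69.8861
P₀ = 4.0884/(1+0.136)^1 + 4.5545/(1+0.136)^2 + 5.0737/(1+0.136)^3 + 5.6521/(1+0.136)^4 + 69.8861/(1+0.136)^4 = 55.9469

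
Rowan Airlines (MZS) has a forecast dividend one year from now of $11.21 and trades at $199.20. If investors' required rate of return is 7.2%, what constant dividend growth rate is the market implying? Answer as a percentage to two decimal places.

From P₀ = D₁/(r − g), the implied growth is g = r − D₁/P₀.
g = 0.072 − 11.21/199.20 = 0.072 − 0.05628 = 0.01572

1.57%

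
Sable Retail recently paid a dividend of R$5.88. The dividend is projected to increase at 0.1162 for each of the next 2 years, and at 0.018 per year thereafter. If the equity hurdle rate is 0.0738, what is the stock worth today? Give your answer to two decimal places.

Two-stage DDM. Project D₁…D_2 at 0.1162, terminal growth 0.018, discount at r = 0.0738.
D_1 = 6.5633
D_2 = 7.3259
Terminal value at t=2: TV = D_3/(r−g) = 7.4578/(0.0738−0.018) = 133.6518
P₀ = 6.5633/(1+0.0738)^1 + 7.3259/(1+0.0738)^2 + 133.6518/(1+0.0738)^2 = 128.3776

R$128.38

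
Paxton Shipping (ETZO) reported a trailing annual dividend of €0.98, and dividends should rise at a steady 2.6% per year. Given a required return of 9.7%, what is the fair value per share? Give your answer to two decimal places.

€14.16

Gordon growth model: P₀ = D₁/(r − g). D₁ = 0.98 × (1 + 0.026) = 1.0055.
P₀ = 1.0055 / (0.097 − 0.026) = 1.0055 / 0.071 = 14.1617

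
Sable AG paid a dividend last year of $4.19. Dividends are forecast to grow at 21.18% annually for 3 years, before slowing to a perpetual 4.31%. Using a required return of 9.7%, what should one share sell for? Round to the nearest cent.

Two-stage DDM. Project D₁…D_3 at 0.2118, terminal growth 0.0431, discount at r = 0.097.
D_1 = 5.0774
D_2 = 6.1528
D_3 = 7.4560
Terminal value at t=3: TV = D_4/(r−g) = 7.7774/(0.097−0.0431) = 144.2926
P₀ = 5.0774/(1+0.097)^1 + 6.1528/(1+0.097)^2 + 7.4560/(1+0.097)^3 + 144.2926/(1+0.097)^3 = 124.6902

$124.69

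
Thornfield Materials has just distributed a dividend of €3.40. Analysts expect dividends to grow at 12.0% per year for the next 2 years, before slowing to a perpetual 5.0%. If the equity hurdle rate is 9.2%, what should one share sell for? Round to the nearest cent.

€96.48

Two-stage DDM. Project D₁…D_2 at 0.12, terminal growth 0.05, discount at r = 0.092.
D_1 = 3.8080
D_2 = 4.2650
Terminal value at t=2: TV = D_3/(r−g) = 4.4782/(0.092−0.05) = 106.6240
P₀ = 3.8080/(1+0.092)^1 + 4.2650/(1+0.092)^2 + 106.6240/(1+0.092)^2 = 96.4786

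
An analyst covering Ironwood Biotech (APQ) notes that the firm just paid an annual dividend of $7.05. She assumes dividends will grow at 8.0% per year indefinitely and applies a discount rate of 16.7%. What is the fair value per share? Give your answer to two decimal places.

Gordon growth model: P₀ = D₁/(r − g). D₁ = 7.05 × (1 + 0.08) = 7.6140.
P₀ = 7.6140 / (0.167 − 0.08) = 7.6140 / 0.087 = 87.5172

$87.52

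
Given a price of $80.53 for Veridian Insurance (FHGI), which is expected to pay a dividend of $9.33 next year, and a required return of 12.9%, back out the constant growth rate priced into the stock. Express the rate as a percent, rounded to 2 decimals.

1.31%

From P₀ = D₁/(r − g), the implied growth is g = r − D₁/P₀.
g = 0.129 − 9.33/80.53 = 0.129 − 0.11586 = 0.01314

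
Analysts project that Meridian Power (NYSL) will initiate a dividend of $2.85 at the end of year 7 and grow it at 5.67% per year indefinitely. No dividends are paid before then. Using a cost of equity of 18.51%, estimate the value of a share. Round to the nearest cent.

$8.01

Deferred-dividend DDM. At t=6 the remaining stream is a growing perpetuity with first payment D_7 = 2.85.
V_6 = D_7/(r−g) = 2.85/(0.1851−0.0567) = 22.1963
P₀ = V_6/(1+r)^6 = 22.1963/(1+0.1851)^6 = 8.0122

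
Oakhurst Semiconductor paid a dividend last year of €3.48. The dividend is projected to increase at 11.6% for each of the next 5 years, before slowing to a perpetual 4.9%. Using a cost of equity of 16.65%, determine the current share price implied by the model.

€40.17

Two-stage DDM. Project D₁…D_5 at 0.116, terminal growth 0.049, discount at r = 0.1665.
D_1 = 3.8837
D_2 = 4.3342
D_3 = 4.8370
D_4 = 5.3980
D_5 = 6.0242
Terminal value at t=5: TV = D_6/(r−g) = 6.3194/(0.1665−0.049) = 53.7821
P₀ = 3.8837/(1+0.1665)^1 + 4.3342/(1+0.1665)^2 + 4.8370/(1+0.1665)^3 + 5.3980/(1+0.1665)^4 + 6.0242/(1+0.1665)^5 + 53.7821/(1+0.1665)^5 = 40.1673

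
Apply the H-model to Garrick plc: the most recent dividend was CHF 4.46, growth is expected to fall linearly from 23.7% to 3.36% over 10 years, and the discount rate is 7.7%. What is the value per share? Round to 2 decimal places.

CHF 210.73

H-model: P₀ = D₀[(1+g_L) + H(g_S−g_L)]/(r−g_L), with H = 10/2 = 5.
P₀ = 4.46 × [(1+0.0336) + 5×(0.237−0.0336)] / (0.077−0.0336)
   = 4.46 × 2.0506 / 0.0434 = 210.7299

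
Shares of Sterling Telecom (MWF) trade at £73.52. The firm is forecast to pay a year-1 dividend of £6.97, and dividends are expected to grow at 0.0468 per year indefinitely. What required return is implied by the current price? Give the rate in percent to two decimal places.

14.16%

Rearranging the constant-growth DDM: r = D₁/P₀ + g.
r = 6.9700 / 73.52 + 0.0468 = 0.09480 + 0.0468 = 0.14160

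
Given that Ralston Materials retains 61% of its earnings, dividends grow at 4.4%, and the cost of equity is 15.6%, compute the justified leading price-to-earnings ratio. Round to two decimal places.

3.48

Payout ratio b = 1 − 0.61 = 0.39.
Justified leading P/E = b/(r−g) = 0.39/(0.156−0.044) = 3.4821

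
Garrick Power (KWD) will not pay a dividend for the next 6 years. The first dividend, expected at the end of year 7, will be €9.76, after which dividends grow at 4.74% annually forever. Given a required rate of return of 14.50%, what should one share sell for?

Deferred-dividend DDM. At t=6 the remaining stream is a growing perpetuity with first payment D_7 = 9.76.
V_6 = D_7/(r−g) = 9.76/(0.145−0.0474) = 100.0000
P₀ = V_6/(1+r)^6 = 100.0000/(1+0.145)^6 = 44.3779

€44.38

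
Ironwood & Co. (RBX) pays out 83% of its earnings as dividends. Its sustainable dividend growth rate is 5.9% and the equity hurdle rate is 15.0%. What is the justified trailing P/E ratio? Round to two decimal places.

Justified trailing P/E = b(1+g)/(r−g) = 0.83×(1+0.059)/(0.15−0.059) = 9.6590

9.66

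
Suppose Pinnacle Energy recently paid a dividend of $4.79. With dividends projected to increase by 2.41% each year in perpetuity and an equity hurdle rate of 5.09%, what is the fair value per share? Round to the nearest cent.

$183.04

Gordon growth model: P₀ = D₁/(r − g). D₁ = 4.79 × (1 + 0.0241) = 4.9054.
P₀ = 4.9054 / (0.0509 − 0.0241) = 4.9054 / 0.0268 = 183.0388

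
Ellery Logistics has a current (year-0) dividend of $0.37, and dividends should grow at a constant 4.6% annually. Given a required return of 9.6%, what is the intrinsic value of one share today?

$7.74

Gordon growth model: P₀ = D₁/(r − g). D₁ = 0.37 × (1 + 0.046) = 0.3870.
P₀ = 0.3870 / (0.096 − 0.046) = 0.3870 / 0.05 = 7.7404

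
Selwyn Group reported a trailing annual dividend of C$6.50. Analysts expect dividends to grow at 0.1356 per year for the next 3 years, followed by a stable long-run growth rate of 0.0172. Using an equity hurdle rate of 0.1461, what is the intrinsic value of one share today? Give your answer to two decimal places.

C$69.04

Two-stage DDM. Project D₁…D_3 at 0.1356, terminal growth 0.0172, discount at r = 0.1461.
D_1 = 7.3814
D_2 = 8.3823
D_3 = 9.5190
Terminal value at t=3: TV = D_4/(r−g) = 9.6827/(0.1461−0.0172) = 75.1178
P₀ = 7.3814/(1+0.1461)^1 + 8.3823/(1+0.1461)^2 + 9.5190/(1+0.1461)^3 + 75.1178/(1+0.1461)^3 = 69.0420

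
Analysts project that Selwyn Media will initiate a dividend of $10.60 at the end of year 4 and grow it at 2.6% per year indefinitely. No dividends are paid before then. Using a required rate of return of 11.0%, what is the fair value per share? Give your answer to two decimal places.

Deferred-dividend DDM. At t=3 the remaining stream is a growing perpetuity with first payment D_4 = 10.60.
V_3 = D_4/(r−g) = 10.60/(0.11−0.026) = 126.1905
P₀ = V_3/(1+r)^3 = 126.1905/(1+0.11)^3 = 92.2694

$92.27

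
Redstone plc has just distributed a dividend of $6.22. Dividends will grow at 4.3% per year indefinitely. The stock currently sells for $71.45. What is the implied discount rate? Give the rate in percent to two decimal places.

Rearranging the constant-growth DDM: r = D₁/P₀ + g.
D₁ = 6.22 × (1 + 0.043) = 6.4875.
r = 6.4875 / 71.45 + 0.043 = 0.09080 + 0.043 = 0.13380

13.38%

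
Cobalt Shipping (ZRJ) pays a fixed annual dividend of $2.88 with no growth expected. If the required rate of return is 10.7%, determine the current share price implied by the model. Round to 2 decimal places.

Zero-growth DDM (perpetuity): P₀ = D/r = 2.88 / 0.107 = 26.9159

$26.92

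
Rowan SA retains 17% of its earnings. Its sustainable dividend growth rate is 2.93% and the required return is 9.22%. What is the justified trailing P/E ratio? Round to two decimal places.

Payout ratio b = 1 − 0.17 = 0.83.
Justified trailing P/E = b(1+g)/(r−g) = 0.83×(1+0.0293)/(0.0922−0.0293) = 13.5822

13.58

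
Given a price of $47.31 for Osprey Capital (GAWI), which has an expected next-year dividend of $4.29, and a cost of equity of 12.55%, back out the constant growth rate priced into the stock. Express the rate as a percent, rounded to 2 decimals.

From P₀ = D₁/(r − g), the implied growth is g = r − D₁/P₀.
g = 0.1255 − 4.29/47.31 = 0.1255 − 0.09068 = 0.03482

3.48%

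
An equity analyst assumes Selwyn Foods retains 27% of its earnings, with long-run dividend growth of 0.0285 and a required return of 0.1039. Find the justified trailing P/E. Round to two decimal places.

Payout ratio b = 1 − 0.27 = 0.73.
Justified trailing P/E = b(1+g)/(r−g) = 0.73×(1+0.0285)/(0.1039−0.0285) = 9.9576

9.96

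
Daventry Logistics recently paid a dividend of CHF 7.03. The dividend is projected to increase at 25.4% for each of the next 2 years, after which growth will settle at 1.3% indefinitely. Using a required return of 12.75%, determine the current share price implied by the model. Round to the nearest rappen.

Two-stage DDM. Project D₁…D_2 at 0.254, terminal growth 0.013, discount at r = 0.1275.
D_1 = 8.8156
D_2 = 11.0548
Terminal value at t=2: TV = D_3/(r−g) = 11.1985/(0.1275−0.013) = 97.8035
P₀ = 8.8156/(1+0.1275)^1 + 11.0548/(1+0.1275)^2 + 97.8035/(1+0.1275)^2 = 93.4492

CHF 93.45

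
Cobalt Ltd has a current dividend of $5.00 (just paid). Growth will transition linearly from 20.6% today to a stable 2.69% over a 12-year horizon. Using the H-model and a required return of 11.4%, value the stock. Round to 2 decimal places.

H-model: P₀ = D₀[(1+g_L) + H(g_S−g_L)]/(r−g_L), with H = 12/2 = 6.
P₀ = 5.00 × [(1+0.0269) + 6×(0.206−0.0269)] / (0.114−0.0269)
   = 5.00 × 2.1015 / 0.0871 = 120.6372

$120.64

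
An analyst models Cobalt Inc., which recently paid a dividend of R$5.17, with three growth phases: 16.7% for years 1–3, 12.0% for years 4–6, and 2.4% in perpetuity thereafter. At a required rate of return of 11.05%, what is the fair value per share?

Three-stage DDM. Project D₁…D_6; terminal Gordon value at t=6 with g = 0.024; discount at r = 0.1105.
D_1 = 6.0334
D_2 = 7.0410
D_3 = 8.2168
D_4 = 9.2028
D_5 = 10.3072
D_6 = 11.5440
TV_6 = 11.8211/(0.1105−0.024) = 136.6599
P₀ = Σ Dₜ/(1+r)ᵗ + TV_6/(1+r)^6 = 108.3188

R$108.32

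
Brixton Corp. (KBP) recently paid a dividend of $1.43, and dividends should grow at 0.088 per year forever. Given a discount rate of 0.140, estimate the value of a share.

$29.92

Gordon growth model: P₀ = D₁/(r − g). D₁ = 1.43 × (1 + 0.088) = 1.5558.
P₀ = 1.5558 / (0.14 − 0.088) = 1.5558 / 0.052 = 29.9200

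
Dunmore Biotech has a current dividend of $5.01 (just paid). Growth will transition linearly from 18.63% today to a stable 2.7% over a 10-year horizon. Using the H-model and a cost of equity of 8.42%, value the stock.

$159.72

H-model: P₀ = D₀[(1+g_L) + H(g_S−g_L)]/(r−g_L), with H = 10/2 = 5.
P₀ = 5.01 × [(1+0.027) + 5×(0.1863−0.027)] / (0.0842−0.027)
   = 5.01 × 1.8235 / 0.0572 = 159.7156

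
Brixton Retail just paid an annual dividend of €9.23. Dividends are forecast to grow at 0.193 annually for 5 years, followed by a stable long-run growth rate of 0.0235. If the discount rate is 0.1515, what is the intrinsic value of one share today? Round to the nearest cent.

€139.48

Two-stage DDM. Project D₁…D_5 at 0.193, terminal growth 0.0235, discount at r = 0.1515.
D_1 = 11.0114
D_2 = 13.1366
D_3 = 15.6719
D_4 = 18.6966
D_5 = 22.3051
Terminal value at t=5: TV = D_6/(r−g) = 22.8293/(0.1515−0.0235) = 178.3536
P₀ = 11.0114/(1+0.1515)^1 + 13.1366/(1+0.1515)^2 + 15.6719/(1+0.1515)^3 + 18.6966/(1+0.1515)^4 + 22.3051/(1+0.1515)^5 + 178.3536/(1+0.1515)^5 = 139.4833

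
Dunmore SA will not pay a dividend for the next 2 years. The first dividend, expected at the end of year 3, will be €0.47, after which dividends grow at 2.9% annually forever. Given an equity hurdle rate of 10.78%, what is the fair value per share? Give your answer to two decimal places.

€4.86

Deferred-dividend DDM. At t=2 the remaining stream is a growing perpetuity with first payment D_3 = 0.47.
V_2 = D_3/(r−g) = 0.47/(0.1078−0.029) = 5.9645
P₀ = V_2/(1+r)^2 = 5.9645/(1+0.1078)^2 = 4.8601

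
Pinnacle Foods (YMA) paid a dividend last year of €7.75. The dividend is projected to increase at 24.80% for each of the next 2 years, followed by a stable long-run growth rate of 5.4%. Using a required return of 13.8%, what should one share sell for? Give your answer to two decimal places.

€134.77

Two-stage DDM. Project D₁…D_2 at 0.248, terminal growth 0.054, discount at r = 0.138.
D_1 = 9.6720
D_2 = 12.0707
Terminal value at t=2: TV = D_3/(r−g) = 12.7225/(0.138−0.054) = 151.4580
P₀ = 9.6720/(1+0.138)^1 + 12.0707/(1+0.138)^2 + 151.4580/(1+0.138)^2 = 134.7718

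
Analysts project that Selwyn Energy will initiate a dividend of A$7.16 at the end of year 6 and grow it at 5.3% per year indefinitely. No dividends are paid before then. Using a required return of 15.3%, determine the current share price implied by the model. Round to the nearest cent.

A$35.14

Deferred-dividend DDM. At t=5 the remaining stream is a growing perpetuity with first payment D_6 = 7.16.
V_5 = D_6/(r−g) = 7.16/(0.153−0.053) = 71.6000
P₀ = V_5/(1+r)^5 = 71.6000/(1+0.153)^5 = 35.1371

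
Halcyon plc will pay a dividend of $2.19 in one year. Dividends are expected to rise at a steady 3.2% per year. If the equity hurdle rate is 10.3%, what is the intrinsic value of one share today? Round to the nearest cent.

$30.85

Gordon growth model: P₀ = D₁/(r − g), with D₁ = 2.19 given directly.
P₀ = 2.1900 / (0.103 − 0.032) = 2.1900 / 0.071 = 30.8451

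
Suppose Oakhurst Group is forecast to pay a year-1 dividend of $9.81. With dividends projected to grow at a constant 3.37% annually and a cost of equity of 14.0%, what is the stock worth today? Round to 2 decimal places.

Gordon growth model: P₀ = D₁/(r − g), with D₁ = 9.81 given directly.
P₀ = 9.8100 / (0.14 − 0.0337) = 9.8100 / 0.1063 = 92.2860

$92.29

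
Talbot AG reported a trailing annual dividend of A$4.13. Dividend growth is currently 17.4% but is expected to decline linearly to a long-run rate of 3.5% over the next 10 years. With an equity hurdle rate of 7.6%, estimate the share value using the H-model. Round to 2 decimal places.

H-model: P₀ = D₀[(1+g_L) + H(g_S−g_L)]/(r−g_L), with H = 10/2 = 5.
P₀ = 4.13 × [(1+0.035) + 5×(0.174−0.035)] / (0.076−0.035)
   = 4.13 × 1.7300 / 0.041 = 174.2659

A$174.27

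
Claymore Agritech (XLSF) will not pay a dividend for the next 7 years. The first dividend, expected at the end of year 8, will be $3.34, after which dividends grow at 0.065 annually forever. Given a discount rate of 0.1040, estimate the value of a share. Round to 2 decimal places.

$42.84

Deferred-dividend DDM. At t=7 the remaining stream is a growing perpetuity with first payment D_8 = 3.34.
V_7 = D_8/(r−g) = 3.34/(0.104−0.065) = 85.6410
P₀ = V_7/(1+r)^7 = 85.6410/(1+0.104)^7 = 42.8448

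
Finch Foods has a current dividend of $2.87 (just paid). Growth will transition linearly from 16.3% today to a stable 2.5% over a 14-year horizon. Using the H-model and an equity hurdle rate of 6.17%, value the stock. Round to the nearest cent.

H-model: P₀ = D₀[(1+g_L) + H(g_S−g_L)]/(r−g_L), with H = 14/2 = 7.
P₀ = 2.87 × [(1+0.025) + 7×(0.163−0.025)] / (0.0617−0.025)
   = 2.87 × 1.9910 / 0.0367 = 155.6995

$155.70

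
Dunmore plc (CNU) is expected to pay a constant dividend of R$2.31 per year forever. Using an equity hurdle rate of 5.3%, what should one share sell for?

Zero-growth DDM (perpetuity): P₀ = D/r = 2.31 / 0.053 = 43.5849

R$43.58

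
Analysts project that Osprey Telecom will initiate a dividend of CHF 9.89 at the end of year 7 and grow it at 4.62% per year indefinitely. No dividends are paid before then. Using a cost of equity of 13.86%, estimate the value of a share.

CHF 49.12

Deferred-dividend DDM. At t=6 the remaining stream is a growing perpetuity with first payment D_7 = 9.89.
V_6 = D_7/(r−g) = 9.89/(0.1386−0.0462) = 107.0346
P₀ = V_6/(1+r)^6 = 107.0346/(1+0.1386)^6 = 49.1244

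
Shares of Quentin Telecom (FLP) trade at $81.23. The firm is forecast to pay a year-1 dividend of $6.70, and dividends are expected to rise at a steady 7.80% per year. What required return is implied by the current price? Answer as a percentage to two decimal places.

16.05%

Rearranging the constant-growth DDM: r = D₁/P₀ + g.
r = 6.7000 / 81.23 + 0.078 = 0.08248 + 0.078 = 0.16048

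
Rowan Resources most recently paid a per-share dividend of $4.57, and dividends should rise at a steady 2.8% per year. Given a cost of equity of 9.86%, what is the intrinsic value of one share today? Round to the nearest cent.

Gordon growth model: P₀ = D₁/(r − g). D₁ = 4.57 × (1 + 0.028) = 4.6980.
P₀ = 4.6980 / (0.0986 − 0.028) = 4.6980 / 0.0706 = 66.5433

$66.54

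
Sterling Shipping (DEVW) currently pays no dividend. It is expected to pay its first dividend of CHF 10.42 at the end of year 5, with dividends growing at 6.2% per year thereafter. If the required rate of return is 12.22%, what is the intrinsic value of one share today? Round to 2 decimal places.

CHF 109.14

Deferred-dividend DDM. At t=4 the remaining stream is a growing perpetuity with first payment D_5 = 10.42.
V_4 = D_5/(r−g) = 10.42/(0.1222−0.062) = 173.0897
P₀ = V_4/(1+r)^4 = 173.0897/(1+0.1222)^4 = 109.1416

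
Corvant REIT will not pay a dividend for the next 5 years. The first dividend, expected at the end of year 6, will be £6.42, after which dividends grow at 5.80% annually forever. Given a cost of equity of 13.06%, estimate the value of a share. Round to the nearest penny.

Deferred-dividend DDM. At t=5 the remaining stream is a growing perpetuity with first payment D_6 = 6.42.
V_5 = D_6/(r−g) = 6.42/(0.1306−0.058) = 88.4298
P₀ = V_5/(1+r)^5 = 88.4298/(1+0.1306)^5 = 47.8689

£47.87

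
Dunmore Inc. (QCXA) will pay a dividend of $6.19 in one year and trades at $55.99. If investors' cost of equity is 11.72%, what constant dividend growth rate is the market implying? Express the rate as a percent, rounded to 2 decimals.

0.66%

From P₀ = D₁/(r − g), the implied growth is g = r − D₁/P₀.
g = 0.1172 − 6.19/55.99 = 0.1172 − 0.11056 = 0.00664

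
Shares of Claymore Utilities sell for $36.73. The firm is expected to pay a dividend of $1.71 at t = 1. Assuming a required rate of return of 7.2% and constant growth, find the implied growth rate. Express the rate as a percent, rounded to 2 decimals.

2.54%

From P₀ = D₁/(r − g), the implied growth is g = r − D₁/P₀.
g = 0.072 − 1.71/36.73 = 0.072 − 0.04656 = 0.02544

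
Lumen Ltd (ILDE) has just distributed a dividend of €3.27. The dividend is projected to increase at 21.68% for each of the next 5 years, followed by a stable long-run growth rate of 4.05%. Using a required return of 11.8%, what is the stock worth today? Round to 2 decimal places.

Two-stage DDM. Project D₁…D_5 at 0.2168, terminal growth 0.0405, discount at r = 0.118.
D_1 = 3.9789
D_2 = 4.8416
D_3 = 5.8912
D_4 = 7.1684
D_5 = 8.7226
Terminal value at t=5: TV = D_6/(r−g) = 9.0758/(0.118−0.0405) = 117.1073
P₀ = 3.9789/(1+0.118)^1 + 4.8416/(1+0.118)^2 + 5.8912/(1+0.118)^3 + 7.1684/(1+0.118)^4 + 8.7226/(1+0.118)^5 + 117.1073/(1+0.118)^5 = 88.2768

€88.28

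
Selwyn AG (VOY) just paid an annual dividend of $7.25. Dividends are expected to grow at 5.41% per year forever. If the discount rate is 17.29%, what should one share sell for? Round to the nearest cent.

Gordon growth model: P₀ = D₁/(r − g). D₁ = 7.25 × (1 + 0.0541) = 7.6422.
P₀ = 7.6422 / (0.1729 − 0.0541) = 7.6422 / 0.1188 = 64.3285

$64.33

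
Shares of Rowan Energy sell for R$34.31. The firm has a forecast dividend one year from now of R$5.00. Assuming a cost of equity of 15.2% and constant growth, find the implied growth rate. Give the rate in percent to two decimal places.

From P₀ = D₁/(r − g), the implied growth is g = r − D₁/P₀.
g = 0.152 − 5.00/34.31 = 0.152 − 0.14573 = 0.00627

0.63%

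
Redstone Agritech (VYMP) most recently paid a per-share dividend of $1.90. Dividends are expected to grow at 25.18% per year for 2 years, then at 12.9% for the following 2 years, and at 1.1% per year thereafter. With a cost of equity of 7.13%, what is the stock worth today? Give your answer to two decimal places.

$58.74

Three-stage DDM. Project D₁…D_4; terminal Gordon value at t=4 with g = 0.011; discount at r = 0.0713.
D_1 = 2.3784
D_2 = 2.9773
D_3 = 3.3614
D_4 = 3.7950
TV_4 = 3.8367/(0.0713−0.011) = 63.6276
P₀ = Σ Dₜ/(1+r)ᵗ + TV_4/(1+r)^4 = 58.7353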